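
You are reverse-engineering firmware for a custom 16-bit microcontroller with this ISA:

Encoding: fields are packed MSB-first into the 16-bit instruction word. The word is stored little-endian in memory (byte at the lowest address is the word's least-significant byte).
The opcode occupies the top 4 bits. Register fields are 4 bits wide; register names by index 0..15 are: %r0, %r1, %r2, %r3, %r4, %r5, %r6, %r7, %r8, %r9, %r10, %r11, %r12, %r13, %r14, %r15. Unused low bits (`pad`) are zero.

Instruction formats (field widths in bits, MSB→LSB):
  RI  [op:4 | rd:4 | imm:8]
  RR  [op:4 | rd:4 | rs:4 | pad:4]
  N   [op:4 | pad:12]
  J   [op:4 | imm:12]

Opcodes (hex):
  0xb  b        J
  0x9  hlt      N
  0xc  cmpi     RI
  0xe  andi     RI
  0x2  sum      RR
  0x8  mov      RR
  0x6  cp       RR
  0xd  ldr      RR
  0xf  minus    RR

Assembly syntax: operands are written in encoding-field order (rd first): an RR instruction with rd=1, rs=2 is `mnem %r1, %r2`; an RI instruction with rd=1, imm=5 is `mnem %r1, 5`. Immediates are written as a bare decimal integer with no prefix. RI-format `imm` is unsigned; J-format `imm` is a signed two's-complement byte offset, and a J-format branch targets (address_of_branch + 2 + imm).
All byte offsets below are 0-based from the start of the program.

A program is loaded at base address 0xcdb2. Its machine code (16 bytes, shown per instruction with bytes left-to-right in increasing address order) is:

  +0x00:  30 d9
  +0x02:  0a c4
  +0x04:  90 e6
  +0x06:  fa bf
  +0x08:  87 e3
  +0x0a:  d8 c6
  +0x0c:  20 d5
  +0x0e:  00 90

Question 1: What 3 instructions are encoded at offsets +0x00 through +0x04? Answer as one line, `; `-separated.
@+00  little-endian(30 d9) = 0xd930
  op=0xd930>>12=0xd ⇒ ldr (RR)
  [11:8] rd=9 = %r9
  [7:4] rs=3 = %r3
@+02  little-endian(0a c4) = 0xc40a
  op=0xc40a>>12=0xc ⇒ cmpi (RI)
  [11:8] rd=4 = %r4
  [7:0] imm=10 = 10
@+04  little-endian(90 e6) = 0xe690
  op=0xe690>>12=0xe ⇒ andi (RI)
  [11:8] rd=6 = %r6
  [7:0] imm=144 = 144

ldr %r9, %r3; cmpi %r4, 10; andi %r6, 144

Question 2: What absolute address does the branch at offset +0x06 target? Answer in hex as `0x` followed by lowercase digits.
@+06  little-endian(fa bf) = 0xbffa
  top 4b → 0xb → b [J]
  imm@[11:0]=0xffa (s12→-6) ⇒ -6
  target = base 0xcdb2 + off 0x06 + 2 + imm -6 = 0xcdb4

0xcdb4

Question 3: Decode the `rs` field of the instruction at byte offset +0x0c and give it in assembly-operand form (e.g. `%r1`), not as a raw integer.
[0c] 20 d5 → 0xd520
  op=0xd520>>12=0xd ⇒ ldr (RR)
  rd@[11:8]=0x5 ⇒ %r5
  rs@[7:4]=0x2 ⇒ %r2

%r2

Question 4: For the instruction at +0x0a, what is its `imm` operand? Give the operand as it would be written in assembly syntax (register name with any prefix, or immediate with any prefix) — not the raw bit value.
216

@+0a  little-endian(d8 c6) = 0xc6d8
  opcode bits[15:12]=0xc: cmpi/RI
  [11:8] rd=6 = %r6
  [7:0] imm=216 = 216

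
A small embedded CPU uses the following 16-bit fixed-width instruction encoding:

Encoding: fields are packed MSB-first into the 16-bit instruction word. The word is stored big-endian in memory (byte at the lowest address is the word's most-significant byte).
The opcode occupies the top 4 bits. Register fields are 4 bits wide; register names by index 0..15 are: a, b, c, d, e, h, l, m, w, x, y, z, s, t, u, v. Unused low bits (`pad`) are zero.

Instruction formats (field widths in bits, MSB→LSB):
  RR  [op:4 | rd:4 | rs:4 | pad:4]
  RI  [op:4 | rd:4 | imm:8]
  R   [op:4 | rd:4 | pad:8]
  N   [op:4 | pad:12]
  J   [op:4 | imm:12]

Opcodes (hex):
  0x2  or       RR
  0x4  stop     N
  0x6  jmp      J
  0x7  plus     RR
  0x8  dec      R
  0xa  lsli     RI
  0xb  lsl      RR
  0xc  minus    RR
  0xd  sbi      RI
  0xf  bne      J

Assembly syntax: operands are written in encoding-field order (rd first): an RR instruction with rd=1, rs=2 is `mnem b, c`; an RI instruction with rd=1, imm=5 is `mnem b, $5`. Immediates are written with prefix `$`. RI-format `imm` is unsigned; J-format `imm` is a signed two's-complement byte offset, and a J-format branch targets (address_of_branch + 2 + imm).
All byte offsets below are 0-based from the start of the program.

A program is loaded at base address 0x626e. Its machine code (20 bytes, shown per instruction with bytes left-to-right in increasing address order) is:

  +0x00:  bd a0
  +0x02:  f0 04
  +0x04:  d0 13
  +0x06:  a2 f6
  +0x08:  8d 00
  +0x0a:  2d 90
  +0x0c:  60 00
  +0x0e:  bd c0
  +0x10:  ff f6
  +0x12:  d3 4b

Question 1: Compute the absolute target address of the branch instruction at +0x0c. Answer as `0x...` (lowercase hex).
0x627c

[0c] 60 00 → 0x6000
  top 4b → 0x6 → jmp [J]
  [11:0] imm=0 = $0
  target = base 0x626e + off 0x0c + 2 + imm 0 = 0x627c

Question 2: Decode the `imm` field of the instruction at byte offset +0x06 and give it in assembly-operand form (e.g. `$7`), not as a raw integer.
off 0x06: read a2 f6 as big → 0xa2f6
  opcode bits[15:12]=0xa: lsli/RI
  [11:8] rd=2 = c
  [7:0] imm=246 = $246

$246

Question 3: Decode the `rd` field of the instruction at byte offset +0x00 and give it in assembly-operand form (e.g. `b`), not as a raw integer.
t

+0x00: bd a0 ⇒ word 0xbda0 (big)
  opcode bits[15:12]=0xb: lsl/RR
  rd: (w>>8)&0xf=0xd → t
  rs: (w>>4)&0xf=0xa → y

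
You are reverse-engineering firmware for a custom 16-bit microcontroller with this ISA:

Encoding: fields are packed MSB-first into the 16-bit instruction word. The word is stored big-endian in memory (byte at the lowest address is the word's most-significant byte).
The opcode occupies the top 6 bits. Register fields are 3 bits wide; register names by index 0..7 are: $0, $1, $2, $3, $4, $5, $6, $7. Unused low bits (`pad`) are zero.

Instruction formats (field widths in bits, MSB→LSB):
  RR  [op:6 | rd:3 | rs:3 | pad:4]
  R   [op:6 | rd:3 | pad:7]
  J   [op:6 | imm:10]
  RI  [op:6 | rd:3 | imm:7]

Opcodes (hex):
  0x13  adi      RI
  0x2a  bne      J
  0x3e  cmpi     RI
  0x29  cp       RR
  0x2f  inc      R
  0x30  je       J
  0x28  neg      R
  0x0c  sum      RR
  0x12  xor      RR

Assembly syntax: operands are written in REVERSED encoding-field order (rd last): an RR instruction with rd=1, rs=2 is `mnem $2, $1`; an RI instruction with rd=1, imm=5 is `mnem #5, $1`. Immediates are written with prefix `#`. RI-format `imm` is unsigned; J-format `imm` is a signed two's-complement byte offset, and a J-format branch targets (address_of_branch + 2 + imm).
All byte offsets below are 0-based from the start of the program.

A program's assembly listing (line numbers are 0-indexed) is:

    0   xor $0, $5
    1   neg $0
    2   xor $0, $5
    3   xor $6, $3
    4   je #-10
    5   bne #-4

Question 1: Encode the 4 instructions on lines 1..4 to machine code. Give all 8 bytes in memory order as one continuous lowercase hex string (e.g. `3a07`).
a0004a8049e0c3f6

line 1 (neg): pack op=0x28:6|rd=0:3|pad=0:7 = 0xa000; big→ a0 00
line 2 (xor): pack op=0x12:6|rd=5:3|rs=0:3|pad=0:4 = 0x4a80; big→ 4a 80
line 3 (xor): pack op=0x12:6|rd=3:3|rs=6:3|pad=0:4 = 0x49e0; big→ 49 e0
line 4 (je): pack op=0x30:6|imm=-10:10 = 0xc3f6; big→ c3 f6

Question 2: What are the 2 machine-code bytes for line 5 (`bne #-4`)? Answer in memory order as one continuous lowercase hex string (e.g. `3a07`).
abfc

L5: bne op=0x2a:6|imm=-4:10 ⇒ 0xabfc ⇒ big ab fc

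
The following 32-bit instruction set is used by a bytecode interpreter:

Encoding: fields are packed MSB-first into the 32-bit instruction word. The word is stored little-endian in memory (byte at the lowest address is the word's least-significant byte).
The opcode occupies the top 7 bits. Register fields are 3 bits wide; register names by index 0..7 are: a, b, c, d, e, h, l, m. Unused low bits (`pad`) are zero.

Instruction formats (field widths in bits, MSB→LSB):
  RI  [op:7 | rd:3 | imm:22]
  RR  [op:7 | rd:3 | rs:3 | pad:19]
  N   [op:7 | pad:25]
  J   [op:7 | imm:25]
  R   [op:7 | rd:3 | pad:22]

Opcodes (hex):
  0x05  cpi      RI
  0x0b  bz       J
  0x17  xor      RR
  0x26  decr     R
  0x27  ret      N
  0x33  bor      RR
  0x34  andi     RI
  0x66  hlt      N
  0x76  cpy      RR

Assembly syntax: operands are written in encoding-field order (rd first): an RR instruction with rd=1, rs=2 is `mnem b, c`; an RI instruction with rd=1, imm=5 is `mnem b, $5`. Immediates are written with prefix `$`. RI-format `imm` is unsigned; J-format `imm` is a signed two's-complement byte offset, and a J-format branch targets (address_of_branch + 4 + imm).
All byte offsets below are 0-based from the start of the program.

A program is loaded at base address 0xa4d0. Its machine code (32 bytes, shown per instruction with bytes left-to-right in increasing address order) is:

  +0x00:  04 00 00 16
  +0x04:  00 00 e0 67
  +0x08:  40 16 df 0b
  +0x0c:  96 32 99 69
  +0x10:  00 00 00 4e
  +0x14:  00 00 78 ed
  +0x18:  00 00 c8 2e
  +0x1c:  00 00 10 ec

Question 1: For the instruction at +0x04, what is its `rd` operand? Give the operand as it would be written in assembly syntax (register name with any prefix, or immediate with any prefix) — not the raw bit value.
[04] 00 00 e0 67 → 0x67e00000
  op=0x67e00000>>25=0x33 ⇒ bor (RR)
  [24:22] rd=7 = m
  [21:19] rs=4 = e

m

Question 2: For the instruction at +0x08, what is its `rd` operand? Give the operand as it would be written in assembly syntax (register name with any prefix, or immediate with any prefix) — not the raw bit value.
m

[08] 40 16 df 0b → 0x0bdf1640
  op=0x0bdf1640>>25=0x5 ⇒ cpi (RI)
  rd@[24:22]=0x7 ⇒ m
  imm@[21:0]=0x1f1640 ⇒ $2037312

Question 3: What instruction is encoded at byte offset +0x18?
@+18  little-endian(00 00 c8 2e) = 0x2ec80000
  top 7b → 0x17 → xor [RR]
  [24:22] rd=3 = d
  [21:19] rs=1 = b

xor d, b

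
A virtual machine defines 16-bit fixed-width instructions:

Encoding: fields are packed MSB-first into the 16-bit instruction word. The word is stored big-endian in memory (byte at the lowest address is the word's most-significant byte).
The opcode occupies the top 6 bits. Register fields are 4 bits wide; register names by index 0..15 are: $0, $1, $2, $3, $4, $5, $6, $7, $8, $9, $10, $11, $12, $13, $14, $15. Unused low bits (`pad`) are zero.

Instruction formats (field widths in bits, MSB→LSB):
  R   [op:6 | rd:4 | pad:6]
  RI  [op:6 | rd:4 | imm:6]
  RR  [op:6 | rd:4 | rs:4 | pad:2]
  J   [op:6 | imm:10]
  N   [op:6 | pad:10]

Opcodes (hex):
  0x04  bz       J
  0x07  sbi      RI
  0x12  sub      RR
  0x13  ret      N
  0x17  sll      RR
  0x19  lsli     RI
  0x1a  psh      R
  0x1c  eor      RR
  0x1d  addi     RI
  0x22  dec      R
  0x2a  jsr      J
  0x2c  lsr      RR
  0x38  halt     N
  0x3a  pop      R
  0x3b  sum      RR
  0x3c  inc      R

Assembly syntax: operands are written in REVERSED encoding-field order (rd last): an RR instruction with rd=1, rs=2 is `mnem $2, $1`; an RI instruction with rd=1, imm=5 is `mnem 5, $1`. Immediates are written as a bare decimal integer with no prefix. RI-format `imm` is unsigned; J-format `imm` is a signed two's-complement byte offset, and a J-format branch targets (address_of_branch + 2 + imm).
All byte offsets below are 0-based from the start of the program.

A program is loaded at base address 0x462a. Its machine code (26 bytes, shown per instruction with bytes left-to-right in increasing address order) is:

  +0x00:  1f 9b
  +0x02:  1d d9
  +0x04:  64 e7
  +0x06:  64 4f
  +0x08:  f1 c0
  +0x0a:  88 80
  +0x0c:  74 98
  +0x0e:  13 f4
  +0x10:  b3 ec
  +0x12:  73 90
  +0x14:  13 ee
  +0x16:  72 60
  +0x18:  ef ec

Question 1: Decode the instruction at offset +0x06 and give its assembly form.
lsli 15, $1

+0x06: 64 4f ⇒ word 0x644f (big)
  top 6b → 0x19 → lsli [RI]
  [9:6] rd=1 = $1
  [5:0] imm=15 = 15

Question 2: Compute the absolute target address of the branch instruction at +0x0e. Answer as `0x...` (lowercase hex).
0x462e

+0x0e: 13 f4 ⇒ word 0x13f4 (big)
  opcode bits[15:10]=0x4: bz/J
  [9:0] imm=1012 (s10→-12) = -12
  target = base 0x462a + off 0x0e + 2 + imm -12 = 0x462e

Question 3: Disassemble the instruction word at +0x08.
inc $7

[08] f1 c0 → 0xf1c0
  opcode bits[15:10]=0x3c: inc/R
  rd: (w>>6)&0xf=0x7 → $7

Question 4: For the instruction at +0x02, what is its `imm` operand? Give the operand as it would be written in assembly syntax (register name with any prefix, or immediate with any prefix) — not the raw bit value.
25

@+02  big-endian(1d d9) = 0x1dd9
  opcode bits[15:10]=0x7: sbi/RI
  [9:6] rd=7 = $7
  [5:0] imm=25 = 25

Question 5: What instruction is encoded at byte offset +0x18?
sum $11, $15

off 0x18: read ef ec as big → 0xefec
  top 6b → 0x3b → sum [RR]
  rd@[9:6]=0xf ⇒ $15
  rs@[5:2]=0xb ⇒ $11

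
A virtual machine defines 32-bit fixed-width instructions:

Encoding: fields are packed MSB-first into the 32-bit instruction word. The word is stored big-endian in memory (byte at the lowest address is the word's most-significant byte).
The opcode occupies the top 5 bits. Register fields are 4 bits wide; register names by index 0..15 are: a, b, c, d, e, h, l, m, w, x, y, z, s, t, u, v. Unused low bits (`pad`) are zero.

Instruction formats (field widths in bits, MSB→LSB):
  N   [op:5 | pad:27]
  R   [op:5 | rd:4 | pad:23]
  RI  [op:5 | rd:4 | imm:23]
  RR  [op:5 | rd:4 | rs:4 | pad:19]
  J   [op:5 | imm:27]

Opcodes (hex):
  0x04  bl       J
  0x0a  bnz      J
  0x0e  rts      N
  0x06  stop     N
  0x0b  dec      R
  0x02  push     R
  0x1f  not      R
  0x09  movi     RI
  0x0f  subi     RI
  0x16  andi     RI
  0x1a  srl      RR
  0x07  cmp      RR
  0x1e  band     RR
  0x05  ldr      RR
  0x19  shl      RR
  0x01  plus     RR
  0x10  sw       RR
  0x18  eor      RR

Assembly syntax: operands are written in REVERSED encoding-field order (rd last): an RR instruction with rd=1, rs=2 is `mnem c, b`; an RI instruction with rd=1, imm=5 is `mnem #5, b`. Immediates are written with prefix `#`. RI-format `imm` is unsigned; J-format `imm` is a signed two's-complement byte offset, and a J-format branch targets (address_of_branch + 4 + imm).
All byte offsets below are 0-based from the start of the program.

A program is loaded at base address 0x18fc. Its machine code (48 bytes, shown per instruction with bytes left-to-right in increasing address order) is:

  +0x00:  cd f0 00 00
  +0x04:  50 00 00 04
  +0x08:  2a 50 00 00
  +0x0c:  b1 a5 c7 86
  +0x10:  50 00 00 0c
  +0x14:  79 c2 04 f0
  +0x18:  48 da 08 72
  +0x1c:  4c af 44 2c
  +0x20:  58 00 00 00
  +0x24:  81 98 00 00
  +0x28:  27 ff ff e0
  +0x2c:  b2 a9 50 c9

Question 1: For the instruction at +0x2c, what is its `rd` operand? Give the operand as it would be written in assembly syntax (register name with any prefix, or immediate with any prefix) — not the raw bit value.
+0x2c: b2 a9 50 c9 ⇒ word 0xb2a950c9 (big)
  opcode bits[31:27]=0x16: andi/RI
  [26:23] rd=5 = h
  [22:0] imm=2707657 = #2707657

h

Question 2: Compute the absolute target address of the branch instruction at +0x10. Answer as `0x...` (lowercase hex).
0x191c

+0x10: 50 00 00 0c ⇒ word 0x5000000c (big)
  op=0x5000000c>>27=0xa ⇒ bnz (J)
  [26:0] imm=12 = #12
  target = base 0x18fc + off 0x10 + 4 + imm 12 = 0x191c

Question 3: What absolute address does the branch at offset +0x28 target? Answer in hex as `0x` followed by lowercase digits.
@+28  big-endian(27 ff ff e0) = 0x27ffffe0
  opcode bits[31:27]=0x4: bl/J
  imm@[26:0]=0x7ffffe0 (s27→-32) ⇒ #-32
  target = base 0x18fc + off 0x28 + 4 + imm -32 = 0x1908

0x1908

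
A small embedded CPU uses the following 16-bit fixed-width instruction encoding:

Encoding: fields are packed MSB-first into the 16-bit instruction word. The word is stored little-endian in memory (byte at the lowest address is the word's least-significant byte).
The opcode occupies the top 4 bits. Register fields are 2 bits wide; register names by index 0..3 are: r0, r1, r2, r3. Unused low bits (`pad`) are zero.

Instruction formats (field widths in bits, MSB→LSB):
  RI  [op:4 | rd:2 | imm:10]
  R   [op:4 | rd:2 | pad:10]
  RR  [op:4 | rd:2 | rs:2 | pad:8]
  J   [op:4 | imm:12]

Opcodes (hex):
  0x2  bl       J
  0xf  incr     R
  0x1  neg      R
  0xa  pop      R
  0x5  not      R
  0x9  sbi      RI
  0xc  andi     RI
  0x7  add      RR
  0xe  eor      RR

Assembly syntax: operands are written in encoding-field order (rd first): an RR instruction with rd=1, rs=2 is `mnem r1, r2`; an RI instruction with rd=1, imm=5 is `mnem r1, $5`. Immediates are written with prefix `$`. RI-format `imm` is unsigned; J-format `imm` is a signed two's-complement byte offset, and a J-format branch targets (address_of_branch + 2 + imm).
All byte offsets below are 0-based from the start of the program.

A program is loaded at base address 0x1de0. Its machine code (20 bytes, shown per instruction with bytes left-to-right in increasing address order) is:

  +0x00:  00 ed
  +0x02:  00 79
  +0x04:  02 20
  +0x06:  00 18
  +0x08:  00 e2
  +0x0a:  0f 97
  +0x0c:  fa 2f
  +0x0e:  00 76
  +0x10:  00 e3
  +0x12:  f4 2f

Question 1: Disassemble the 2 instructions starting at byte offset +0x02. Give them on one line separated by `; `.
+0x02: 00 79 ⇒ word 0x7900 (little)
  top 4b → 0x7 → add [RR]
  rd: (w>>10)&0x3=0x2 → r2
  rs: (w>>8)&0x3=0x1 → r1
+0x04: 02 20 ⇒ word 0x2002 (little)
  top 4b → 0x2 → bl [J]
  imm: (w>>0)&0xfff=0x2 → $2

add r2, r1; bl $2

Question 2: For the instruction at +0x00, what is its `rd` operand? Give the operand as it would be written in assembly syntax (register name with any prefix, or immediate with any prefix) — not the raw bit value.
r3

@+00  little-endian(00 ed) = 0xed00
  op=0xed00>>12=0xe ⇒ eor (RR)
  rd@[11:10]=0x3 ⇒ r3
  rs@[9:8]=0x1 ⇒ r1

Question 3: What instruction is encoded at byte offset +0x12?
bl $-12

off 0x12: read f4 2f as little → 0x2ff4
  top 4b → 0x2 → bl [J]
  imm@[11:0]=0xff4 (s12→-12) ⇒ $-12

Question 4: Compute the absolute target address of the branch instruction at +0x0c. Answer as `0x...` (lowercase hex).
0x1de8

+0x0c: fa 2f ⇒ word 0x2ffa (little)
  top 4b → 0x2 → bl [J]
  imm@[11:0]=0xffa (s12→-6) ⇒ $-6
  target = base 0x1de0 + off 0x0c + 2 + imm -6 = 0x1de8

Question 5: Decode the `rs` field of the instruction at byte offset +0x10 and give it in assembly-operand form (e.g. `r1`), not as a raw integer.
r3

off 0x10: read 00 e3 as little → 0xe300
  top 4b → 0xe → eor [RR]
  [11:10] rd=0 = r0
  [9:8] rs=3 = r3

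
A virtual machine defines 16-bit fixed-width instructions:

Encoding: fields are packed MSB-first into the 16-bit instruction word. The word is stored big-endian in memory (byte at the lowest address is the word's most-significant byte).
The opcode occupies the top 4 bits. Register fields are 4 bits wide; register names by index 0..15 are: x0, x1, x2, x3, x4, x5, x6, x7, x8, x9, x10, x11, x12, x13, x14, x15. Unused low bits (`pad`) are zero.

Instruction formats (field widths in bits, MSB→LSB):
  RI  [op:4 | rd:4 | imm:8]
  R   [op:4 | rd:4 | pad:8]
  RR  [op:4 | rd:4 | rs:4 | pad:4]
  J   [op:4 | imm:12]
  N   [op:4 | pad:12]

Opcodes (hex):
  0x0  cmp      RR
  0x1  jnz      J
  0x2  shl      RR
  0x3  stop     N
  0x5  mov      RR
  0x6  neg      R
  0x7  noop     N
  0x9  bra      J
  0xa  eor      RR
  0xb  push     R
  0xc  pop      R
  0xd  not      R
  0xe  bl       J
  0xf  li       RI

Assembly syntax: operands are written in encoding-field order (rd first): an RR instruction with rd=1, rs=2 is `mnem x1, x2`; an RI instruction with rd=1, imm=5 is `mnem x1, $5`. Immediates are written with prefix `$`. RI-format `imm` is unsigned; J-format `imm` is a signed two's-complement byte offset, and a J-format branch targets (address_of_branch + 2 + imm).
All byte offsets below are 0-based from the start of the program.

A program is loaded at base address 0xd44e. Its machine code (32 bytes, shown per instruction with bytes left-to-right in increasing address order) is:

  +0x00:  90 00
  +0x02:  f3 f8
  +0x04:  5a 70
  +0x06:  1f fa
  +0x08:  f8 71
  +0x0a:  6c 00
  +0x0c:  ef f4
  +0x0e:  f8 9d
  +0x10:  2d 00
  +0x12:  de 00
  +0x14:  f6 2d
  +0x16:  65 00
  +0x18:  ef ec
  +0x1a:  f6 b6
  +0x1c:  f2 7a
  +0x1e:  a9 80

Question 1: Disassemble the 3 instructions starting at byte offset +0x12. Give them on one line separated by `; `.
not x14; li x6, $45; neg x5

@+12  big-endian(de 00) = 0xde00
  top 4b → 0xd → not [R]
  [11:8] rd=14 = x14
@+14  big-endian(f6 2d) = 0xf62d
  top 4b → 0xf → li [RI]
  [11:8] rd=6 = x6
  [7:0] imm=45 = $45
@+16  big-endian(65 00) = 0x6500
  top 4b → 0x6 → neg [R]
  [11:8] rd=5 = x5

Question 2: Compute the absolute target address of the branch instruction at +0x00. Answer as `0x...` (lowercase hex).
0xd450

@+00  big-endian(90 00) = 0x9000
  op=0x9000>>12=0x9 ⇒ bra (J)
  imm@[11:0]=0x0 ⇒ $0
  target = base 0xd44e + off 0x00 + 2 + imm 0 = 0xd450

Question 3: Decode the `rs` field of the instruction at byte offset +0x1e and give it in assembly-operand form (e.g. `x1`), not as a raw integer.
x8

[1e] a9 80 → 0xa980
  op=0xa980>>12=0xa ⇒ eor (RR)
  [11:8] rd=9 = x9
  [7:4] rs=8 = x8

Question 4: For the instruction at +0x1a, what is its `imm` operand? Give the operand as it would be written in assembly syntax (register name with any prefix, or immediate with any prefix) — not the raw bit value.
$182

[1a] f6 b6 → 0xf6b6
  op=0xf6b6>>12=0xf ⇒ li (RI)
  rd: (w>>8)&0xf=0x6 → x6
  imm: (w>>0)&0xff=0xb6 → $182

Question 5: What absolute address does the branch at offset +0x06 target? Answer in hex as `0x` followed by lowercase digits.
+0x06: 1f fa ⇒ word 0x1ffa (big)
  op=0x1ffa>>12=0x1 ⇒ jnz (J)
  imm@[11:0]=0xffa (s12→-6) ⇒ $-6
  target = base 0xd44e + off 0x06 + 2 + imm -6 = 0xd450

0xd450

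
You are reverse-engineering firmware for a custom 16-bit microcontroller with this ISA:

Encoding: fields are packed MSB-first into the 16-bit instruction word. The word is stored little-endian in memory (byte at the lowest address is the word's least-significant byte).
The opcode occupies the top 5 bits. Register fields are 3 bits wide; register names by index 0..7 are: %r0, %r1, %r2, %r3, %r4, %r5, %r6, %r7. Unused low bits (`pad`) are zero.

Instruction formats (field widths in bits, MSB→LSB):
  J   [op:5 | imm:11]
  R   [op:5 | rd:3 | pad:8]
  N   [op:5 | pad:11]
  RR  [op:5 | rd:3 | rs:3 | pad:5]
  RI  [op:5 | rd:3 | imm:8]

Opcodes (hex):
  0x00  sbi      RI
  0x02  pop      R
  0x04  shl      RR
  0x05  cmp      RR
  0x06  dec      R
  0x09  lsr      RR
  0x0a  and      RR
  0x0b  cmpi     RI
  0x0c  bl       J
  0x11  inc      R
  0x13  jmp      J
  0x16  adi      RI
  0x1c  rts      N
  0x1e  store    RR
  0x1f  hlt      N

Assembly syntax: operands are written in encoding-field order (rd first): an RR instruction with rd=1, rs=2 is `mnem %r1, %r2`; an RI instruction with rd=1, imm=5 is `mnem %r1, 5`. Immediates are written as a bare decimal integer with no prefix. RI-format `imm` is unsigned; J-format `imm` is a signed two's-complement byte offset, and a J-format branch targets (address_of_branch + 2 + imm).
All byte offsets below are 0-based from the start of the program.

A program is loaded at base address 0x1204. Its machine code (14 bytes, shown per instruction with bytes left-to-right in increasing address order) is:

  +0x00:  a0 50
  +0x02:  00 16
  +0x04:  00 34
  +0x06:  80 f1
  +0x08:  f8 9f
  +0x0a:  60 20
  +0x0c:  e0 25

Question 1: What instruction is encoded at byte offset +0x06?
off 0x06: read 80 f1 as little → 0xf180
  op=0xf180>>11=0x1e ⇒ store (RR)
  rd@[10:8]=0x1 ⇒ %r1
  rs@[7:5]=0x4 ⇒ %r4

store %r1, %r4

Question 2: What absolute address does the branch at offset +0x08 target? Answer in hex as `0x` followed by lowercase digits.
0x1206

[08] f8 9f → 0x9ff8
  opcode bits[15:11]=0x13: jmp/J
  imm@[10:0]=0x7f8 (s11→-8) ⇒ -8
  target = base 0x1204 + off 0x08 + 2 + imm -8 = 0x1206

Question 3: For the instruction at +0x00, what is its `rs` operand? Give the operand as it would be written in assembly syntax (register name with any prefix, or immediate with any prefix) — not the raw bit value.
@+00  little-endian(a0 50) = 0x50a0
  op=0x50a0>>11=0xa ⇒ and (RR)
  rd@[10:8]=0x0 ⇒ %r0
  rs@[7:5]=0x5 ⇒ %r5

%r5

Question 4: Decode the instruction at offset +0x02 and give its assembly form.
pop %r6

@+02  little-endian(00 16) = 0x1600
  opcode bits[15:11]=0x2: pop/R
  rd@[10:8]=0x6 ⇒ %r6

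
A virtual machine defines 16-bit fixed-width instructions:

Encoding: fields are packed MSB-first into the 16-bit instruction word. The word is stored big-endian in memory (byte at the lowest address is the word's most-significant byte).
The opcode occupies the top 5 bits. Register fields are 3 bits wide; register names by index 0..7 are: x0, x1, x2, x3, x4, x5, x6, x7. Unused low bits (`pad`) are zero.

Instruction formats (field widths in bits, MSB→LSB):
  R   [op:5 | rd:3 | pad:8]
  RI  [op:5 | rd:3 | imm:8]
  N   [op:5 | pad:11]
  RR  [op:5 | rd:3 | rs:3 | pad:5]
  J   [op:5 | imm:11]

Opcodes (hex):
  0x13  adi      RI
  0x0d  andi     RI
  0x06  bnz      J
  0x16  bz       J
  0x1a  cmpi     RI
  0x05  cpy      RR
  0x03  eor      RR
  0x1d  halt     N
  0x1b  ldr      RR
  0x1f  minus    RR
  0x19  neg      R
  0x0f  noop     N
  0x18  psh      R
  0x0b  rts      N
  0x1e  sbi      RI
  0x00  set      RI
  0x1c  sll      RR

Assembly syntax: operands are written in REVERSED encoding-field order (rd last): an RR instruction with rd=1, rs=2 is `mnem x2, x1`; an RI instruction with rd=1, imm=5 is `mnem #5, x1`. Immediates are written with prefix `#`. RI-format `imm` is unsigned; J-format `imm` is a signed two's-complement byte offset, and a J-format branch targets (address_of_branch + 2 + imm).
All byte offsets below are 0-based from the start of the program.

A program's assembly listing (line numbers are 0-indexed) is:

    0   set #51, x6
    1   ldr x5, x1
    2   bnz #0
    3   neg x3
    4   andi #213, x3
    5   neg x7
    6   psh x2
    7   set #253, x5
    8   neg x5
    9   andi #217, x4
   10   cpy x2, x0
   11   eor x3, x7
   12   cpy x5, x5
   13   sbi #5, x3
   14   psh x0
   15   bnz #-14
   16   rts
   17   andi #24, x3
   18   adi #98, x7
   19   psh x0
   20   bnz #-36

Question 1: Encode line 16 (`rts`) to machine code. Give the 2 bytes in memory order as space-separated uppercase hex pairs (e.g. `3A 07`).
58 00

16. rts fields op=0xb:5|pad=0:11 → word 5800h → 58 00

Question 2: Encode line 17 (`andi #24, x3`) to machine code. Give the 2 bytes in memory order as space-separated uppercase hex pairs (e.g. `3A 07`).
6B 18

L17: andi op=0xd:5|rd=3:3|imm=24:8 ⇒ 0x6b18 ⇒ big 6b 18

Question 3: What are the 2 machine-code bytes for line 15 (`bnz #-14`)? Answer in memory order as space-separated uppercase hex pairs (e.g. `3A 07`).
37 F2

line 15 (bnz): pack op=0x6:5|imm=-14:11 = 0x37f2; big→ 37 f2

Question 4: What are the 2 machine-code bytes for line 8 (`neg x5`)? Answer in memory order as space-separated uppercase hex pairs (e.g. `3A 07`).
CD 00

L8: neg op=0x19:5|rd=5:3|pad=0:8 ⇒ 0xcd00 ⇒ big cd 00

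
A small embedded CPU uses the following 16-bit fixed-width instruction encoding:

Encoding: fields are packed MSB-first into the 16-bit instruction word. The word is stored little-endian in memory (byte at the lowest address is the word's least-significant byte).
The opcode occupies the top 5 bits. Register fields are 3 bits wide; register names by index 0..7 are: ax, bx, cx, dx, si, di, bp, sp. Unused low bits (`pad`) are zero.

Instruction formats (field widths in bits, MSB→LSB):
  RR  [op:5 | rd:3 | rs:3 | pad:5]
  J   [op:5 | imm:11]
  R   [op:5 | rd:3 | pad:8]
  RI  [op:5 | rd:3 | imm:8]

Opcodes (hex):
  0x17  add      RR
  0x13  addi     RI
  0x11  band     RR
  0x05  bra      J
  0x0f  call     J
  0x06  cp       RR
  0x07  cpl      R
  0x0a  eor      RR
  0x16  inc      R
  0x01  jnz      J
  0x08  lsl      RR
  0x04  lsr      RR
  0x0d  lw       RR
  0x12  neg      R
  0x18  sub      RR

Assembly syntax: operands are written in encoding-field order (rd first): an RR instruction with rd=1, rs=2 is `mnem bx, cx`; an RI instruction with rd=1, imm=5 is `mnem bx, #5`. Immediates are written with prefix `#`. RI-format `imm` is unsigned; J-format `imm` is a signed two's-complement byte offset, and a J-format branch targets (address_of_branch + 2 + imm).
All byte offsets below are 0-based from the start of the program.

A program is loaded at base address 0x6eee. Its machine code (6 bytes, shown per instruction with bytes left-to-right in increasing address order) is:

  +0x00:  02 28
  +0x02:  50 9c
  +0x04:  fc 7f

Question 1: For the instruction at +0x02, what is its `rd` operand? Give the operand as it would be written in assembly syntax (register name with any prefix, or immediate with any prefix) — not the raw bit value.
si

+0x02: 50 9c ⇒ word 0x9c50 (little)
  op=0x9c50>>11=0x13 ⇒ addi (RI)
  [10:8] rd=4 = si
  [7:0] imm=80 = #80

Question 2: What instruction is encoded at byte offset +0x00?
[00] 02 28 → 0x2802
  op=0x2802>>11=0x5 ⇒ bra (J)
  [10:0] imm=2 = #2

bra #2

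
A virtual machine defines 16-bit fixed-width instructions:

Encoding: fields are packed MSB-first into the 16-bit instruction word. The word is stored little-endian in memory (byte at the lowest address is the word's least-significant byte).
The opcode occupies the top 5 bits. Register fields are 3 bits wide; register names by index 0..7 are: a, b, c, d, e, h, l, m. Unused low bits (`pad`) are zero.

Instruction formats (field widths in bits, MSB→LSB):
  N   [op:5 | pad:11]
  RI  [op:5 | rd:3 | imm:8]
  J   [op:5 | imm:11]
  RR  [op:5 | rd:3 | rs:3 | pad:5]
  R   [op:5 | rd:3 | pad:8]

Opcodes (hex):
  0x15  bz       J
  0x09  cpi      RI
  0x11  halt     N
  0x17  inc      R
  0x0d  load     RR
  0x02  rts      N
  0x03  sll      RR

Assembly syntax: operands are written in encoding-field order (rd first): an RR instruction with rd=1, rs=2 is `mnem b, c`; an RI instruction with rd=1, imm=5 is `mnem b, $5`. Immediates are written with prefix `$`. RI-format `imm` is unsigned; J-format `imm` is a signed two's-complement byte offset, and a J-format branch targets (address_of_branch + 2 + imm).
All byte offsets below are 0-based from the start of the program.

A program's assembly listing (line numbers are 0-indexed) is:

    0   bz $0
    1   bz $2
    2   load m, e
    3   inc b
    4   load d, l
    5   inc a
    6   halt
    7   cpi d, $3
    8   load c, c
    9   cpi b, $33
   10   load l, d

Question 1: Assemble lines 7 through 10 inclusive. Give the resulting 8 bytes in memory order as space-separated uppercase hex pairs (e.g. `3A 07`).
03 4B 40 6A 21 49 60 6E

line 7 (cpi): pack op=0x9:5|rd=3:3|imm=3:8 = 0x4b03; little→ 03 4b
line 8 (load): pack op=0xd:5|rd=2:3|rs=2:3|pad=0:5 = 0x6a40; little→ 40 6a
line 9 (cpi): pack op=0x9:5|rd=1:3|imm=33:8 = 0x4921; little→ 21 49
line 10 (load): pack op=0xd:5|rd=6:3|rs=3:3|pad=0:5 = 0x6e60; little→ 60 6e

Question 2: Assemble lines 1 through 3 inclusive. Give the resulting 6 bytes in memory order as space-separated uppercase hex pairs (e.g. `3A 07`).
line 1 (bz): pack op=0x15:5|imm=2:11 = 0xa802; little→ 02 a8
line 2 (load): pack op=0xd:5|rd=7:3|rs=4:3|pad=0:5 = 0x6f80; little→ 80 6f
line 3 (inc): pack op=0x17:5|rd=1:3|pad=0:8 = 0xb900; little→ 00 b9

02 A8 80 6F 00 B9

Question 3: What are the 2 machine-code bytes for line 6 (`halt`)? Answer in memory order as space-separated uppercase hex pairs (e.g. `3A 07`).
00 88

L6: halt op=0x11:5|pad=0:11 ⇒ 0x8800 ⇒ little 00 88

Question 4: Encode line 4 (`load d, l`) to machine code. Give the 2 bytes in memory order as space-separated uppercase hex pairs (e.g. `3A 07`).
C0 6B

line 4 (load): pack op=0xd:5|rd=3:3|rs=6:3|pad=0:5 = 0x6bc0; little→ c0 6b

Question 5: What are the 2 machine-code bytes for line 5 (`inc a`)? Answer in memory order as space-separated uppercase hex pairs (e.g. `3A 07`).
00 B8

line 5 (inc): pack op=0x17:5|rd=0:3|pad=0:8 = 0xb800; little→ 00 b8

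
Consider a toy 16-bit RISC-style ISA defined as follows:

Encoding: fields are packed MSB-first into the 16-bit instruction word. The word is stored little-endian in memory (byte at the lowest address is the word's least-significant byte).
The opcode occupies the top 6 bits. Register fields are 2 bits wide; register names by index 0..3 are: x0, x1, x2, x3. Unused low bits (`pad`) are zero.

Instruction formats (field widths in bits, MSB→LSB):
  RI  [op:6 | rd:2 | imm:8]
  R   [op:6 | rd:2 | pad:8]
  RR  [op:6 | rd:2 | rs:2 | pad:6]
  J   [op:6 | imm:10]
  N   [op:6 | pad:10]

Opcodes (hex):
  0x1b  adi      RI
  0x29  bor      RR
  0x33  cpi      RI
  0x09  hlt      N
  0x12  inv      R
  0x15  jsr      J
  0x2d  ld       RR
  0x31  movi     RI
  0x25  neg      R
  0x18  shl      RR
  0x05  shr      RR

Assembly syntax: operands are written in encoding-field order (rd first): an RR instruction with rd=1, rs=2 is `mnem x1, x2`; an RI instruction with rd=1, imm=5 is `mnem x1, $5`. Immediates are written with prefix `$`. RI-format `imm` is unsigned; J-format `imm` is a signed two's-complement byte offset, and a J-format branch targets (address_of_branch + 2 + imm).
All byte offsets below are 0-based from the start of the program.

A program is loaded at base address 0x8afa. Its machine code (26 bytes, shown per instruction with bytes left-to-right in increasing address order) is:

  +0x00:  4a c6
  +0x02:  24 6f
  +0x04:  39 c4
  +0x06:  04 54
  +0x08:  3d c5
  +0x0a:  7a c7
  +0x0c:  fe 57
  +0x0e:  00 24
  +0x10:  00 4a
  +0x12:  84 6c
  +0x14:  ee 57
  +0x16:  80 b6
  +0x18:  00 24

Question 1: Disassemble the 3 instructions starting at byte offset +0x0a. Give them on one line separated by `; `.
[0a] 7a c7 → 0xc77a
  top 6b → 0x31 → movi [RI]
  rd@[9:8]=0x3 ⇒ x3
  imm@[7:0]=0x7a ⇒ $122
[0c] fe 57 → 0x57fe
  top 6b → 0x15 → jsr [J]
  imm@[9:0]=0x3fe (s10→-2) ⇒ $-2
[0e] 00 24 → 0x2400
  top 6b → 0x9 → hlt [N]

movi x3, $122; jsr $-2; hlt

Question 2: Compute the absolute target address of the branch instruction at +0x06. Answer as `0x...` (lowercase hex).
0x8b06

off 0x06: read 04 54 as little → 0x5404
  top 6b → 0x15 → jsr [J]
  imm: (w>>0)&0x3ff=0x4 → $4
  target = base 0x8afa + off 0x06 + 2 + imm 4 = 0x8b06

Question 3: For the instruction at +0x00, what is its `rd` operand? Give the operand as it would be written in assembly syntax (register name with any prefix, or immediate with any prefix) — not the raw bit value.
@+00  little-endian(4a c6) = 0xc64a
  op=0xc64a>>10=0x31 ⇒ movi (RI)
  [9:8] rd=2 = x2
  [7:0] imm=74 = $74

x2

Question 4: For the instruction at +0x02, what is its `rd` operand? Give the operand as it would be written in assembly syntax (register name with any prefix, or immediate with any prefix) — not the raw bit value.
off 0x02: read 24 6f as little → 0x6f24
  top 6b → 0x1b → adi [RI]
  rd@[9:8]=0x3 ⇒ x3
  imm@[7:0]=0x24 ⇒ $36

x3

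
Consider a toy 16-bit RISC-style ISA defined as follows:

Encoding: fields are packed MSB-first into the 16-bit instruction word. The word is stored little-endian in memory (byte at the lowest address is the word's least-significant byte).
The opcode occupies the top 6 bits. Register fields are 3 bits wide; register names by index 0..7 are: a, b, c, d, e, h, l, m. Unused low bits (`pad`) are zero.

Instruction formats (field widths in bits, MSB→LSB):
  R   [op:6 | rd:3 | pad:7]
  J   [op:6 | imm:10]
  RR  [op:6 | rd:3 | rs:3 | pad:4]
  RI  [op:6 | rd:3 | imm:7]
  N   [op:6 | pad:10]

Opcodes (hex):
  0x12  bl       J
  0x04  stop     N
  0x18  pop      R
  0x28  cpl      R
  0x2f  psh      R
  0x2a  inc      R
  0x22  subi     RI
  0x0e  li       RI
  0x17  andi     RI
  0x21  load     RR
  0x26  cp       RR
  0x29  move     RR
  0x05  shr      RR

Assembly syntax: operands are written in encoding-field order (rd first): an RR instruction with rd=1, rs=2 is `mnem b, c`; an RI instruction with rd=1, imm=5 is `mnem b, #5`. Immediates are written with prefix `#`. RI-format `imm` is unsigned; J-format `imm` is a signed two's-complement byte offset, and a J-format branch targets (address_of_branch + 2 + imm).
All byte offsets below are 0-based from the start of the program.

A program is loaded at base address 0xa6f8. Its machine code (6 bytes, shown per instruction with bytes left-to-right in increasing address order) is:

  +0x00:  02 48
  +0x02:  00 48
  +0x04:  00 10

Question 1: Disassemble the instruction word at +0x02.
+0x02: 00 48 ⇒ word 0x4800 (little)
  opcode bits[15:10]=0x12: bl/J
  [9:0] imm=0 = #0

bl #0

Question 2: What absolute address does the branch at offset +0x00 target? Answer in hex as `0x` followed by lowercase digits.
0xa6fc

@+00  little-endian(02 48) = 0x4802
  top 6b → 0x12 → bl [J]
  imm@[9:0]=0x2 ⇒ #2
  target = base 0xa6f8 + off 0x00 + 2 + imm 2 = 0xa6fc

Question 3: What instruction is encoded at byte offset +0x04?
stop

off 0x04: read 00 10 as little → 0x1000
  top 6b → 0x4 → stop [N]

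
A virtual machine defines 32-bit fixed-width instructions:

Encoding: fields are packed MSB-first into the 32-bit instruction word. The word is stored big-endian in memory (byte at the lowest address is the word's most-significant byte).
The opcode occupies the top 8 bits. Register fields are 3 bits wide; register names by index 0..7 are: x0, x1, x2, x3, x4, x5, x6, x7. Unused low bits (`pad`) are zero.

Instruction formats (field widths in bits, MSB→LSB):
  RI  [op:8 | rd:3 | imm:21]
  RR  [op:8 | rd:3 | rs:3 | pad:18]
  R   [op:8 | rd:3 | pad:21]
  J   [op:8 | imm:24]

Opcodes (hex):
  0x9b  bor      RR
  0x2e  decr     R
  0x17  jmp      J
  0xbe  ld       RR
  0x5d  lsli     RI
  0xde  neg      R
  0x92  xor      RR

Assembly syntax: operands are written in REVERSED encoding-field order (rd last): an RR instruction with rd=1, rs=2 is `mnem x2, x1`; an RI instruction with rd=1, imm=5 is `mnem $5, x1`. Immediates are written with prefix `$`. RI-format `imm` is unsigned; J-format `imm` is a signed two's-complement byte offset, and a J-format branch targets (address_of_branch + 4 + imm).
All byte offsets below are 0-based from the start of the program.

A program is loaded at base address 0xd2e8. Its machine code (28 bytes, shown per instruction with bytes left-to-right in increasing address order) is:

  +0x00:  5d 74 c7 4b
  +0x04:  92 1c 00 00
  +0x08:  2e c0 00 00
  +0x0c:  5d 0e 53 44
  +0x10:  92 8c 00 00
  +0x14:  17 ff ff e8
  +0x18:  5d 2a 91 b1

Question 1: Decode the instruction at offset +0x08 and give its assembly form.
decr x6

off 0x08: read 2e c0 00 00 as big → 0x2ec00000
  op=0x2ec00000>>24=0x2e ⇒ decr (R)
  rd: (w>>21)&0x7=0x6 → x6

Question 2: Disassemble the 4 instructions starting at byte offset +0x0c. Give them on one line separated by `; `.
lsli $938820, x0; xor x3, x4; jmp $-24; lsli $692657, x1

+0x0c: 5d 0e 53 44 ⇒ word 0x5d0e5344 (big)
  op=0x5d0e5344>>24=0x5d ⇒ lsli (RI)
  rd: (w>>21)&0x7=0x0 → x0
  imm: (w>>0)&0x1fffff=0xe5344 → $938820
+0x10: 92 8c 00 00 ⇒ word 0x928c0000 (big)
  op=0x928c0000>>24=0x92 ⇒ xor (RR)
  rd: (w>>21)&0x7=0x4 → x4
  rs: (w>>18)&0x7=0x3 → x3
+0x14: 17 ff ff e8 ⇒ word 0x17ffffe8 (big)
  op=0x17ffffe8>>24=0x17 ⇒ jmp (J)
  imm: (w>>0)&0xffffff=0xffffe8 (s24→-24) → $-24
+0x18: 5d 2a 91 b1 ⇒ word 0x5d2a91b1 (big)
  op=0x5d2a91b1>>24=0x5d ⇒ lsli (RI)
  rd: (w>>21)&0x7=0x1 → x1
  imm: (w>>0)&0x1fffff=0xa91b1 → $692657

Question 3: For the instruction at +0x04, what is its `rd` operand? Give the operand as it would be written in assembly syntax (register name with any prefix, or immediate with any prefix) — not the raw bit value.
x0

+0x04: 92 1c 00 00 ⇒ word 0x921c0000 (big)
  top 8b → 0x92 → xor [RR]
  rd@[23:21]=0x0 ⇒ x0
  rs@[20:18]=0x7 ⇒ x7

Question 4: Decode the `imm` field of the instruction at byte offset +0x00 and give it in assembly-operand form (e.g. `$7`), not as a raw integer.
+0x00: 5d 74 c7 4b ⇒ word 0x5d74c74b (big)
  op=0x5d74c74b>>24=0x5d ⇒ lsli (RI)
  rd@[23:21]=0x3 ⇒ x3
  imm@[20:0]=0x14c74b ⇒ $1361739

$1361739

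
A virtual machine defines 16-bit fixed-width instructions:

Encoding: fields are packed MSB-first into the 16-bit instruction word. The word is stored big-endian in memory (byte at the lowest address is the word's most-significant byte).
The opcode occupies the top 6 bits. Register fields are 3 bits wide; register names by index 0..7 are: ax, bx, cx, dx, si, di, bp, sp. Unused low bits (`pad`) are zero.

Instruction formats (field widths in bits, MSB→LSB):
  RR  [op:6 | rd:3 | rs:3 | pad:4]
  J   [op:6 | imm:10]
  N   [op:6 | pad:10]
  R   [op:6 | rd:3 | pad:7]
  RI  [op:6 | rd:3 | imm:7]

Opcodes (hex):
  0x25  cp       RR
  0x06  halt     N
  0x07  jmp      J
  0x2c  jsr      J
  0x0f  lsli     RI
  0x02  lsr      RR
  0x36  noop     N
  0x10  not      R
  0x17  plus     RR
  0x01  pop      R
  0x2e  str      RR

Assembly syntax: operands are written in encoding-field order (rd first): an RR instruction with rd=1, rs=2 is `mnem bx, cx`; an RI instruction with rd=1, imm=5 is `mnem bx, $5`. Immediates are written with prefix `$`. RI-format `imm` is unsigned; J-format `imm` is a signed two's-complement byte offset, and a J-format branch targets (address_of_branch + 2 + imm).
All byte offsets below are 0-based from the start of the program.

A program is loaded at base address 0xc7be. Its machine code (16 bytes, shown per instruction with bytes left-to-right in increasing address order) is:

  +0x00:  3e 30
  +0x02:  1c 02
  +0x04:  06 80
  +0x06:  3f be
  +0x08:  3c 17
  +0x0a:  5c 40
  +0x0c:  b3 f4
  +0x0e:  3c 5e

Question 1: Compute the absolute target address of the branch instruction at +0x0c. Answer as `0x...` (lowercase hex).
0xc7c0

off 0x0c: read b3 f4 as big → 0xb3f4
  top 6b → 0x2c → jsr [J]
  [9:0] imm=1012 (s10→-12) = $-12
  target = base 0xc7be + off 0x0c + 2 + imm -12 = 0xc7c0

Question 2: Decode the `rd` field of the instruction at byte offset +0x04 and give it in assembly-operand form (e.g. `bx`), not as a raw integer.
di

@+04  big-endian(06 80) = 0x0680
  opcode bits[15:10]=0x1: pop/R
  [9:7] rd=5 = di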